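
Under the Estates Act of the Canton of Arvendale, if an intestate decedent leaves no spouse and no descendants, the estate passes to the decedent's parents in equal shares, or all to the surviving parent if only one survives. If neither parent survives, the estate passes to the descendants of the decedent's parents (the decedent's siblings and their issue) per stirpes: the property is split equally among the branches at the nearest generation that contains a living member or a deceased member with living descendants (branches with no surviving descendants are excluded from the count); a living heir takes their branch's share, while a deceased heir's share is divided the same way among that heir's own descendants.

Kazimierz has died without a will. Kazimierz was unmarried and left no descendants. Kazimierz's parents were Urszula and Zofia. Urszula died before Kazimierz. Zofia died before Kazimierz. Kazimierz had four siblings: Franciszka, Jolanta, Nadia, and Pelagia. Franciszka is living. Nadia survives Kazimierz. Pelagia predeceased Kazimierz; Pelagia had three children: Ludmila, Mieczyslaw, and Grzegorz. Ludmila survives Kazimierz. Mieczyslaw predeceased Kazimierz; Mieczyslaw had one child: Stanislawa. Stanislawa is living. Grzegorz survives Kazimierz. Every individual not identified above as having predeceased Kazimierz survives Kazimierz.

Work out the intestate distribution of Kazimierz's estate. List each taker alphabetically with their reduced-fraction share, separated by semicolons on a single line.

Franciszka 1/4; Grzegorz 1/12; Jolanta 1/4; Ludmila 1/12; Nadia 1/4; Stanislawa 1/12

Neither parent survives and there are no descendants, so the estate passes to Kazimierz's siblings and their issue per stirpes.
The estate is divided into 4 equal shares of 1/4 among Franciszka, Jolanta, Nadia, Pelagia.
Franciszka is living and takes 1/4.
Jolanta is living and takes 1/4.
Nadia is living and takes 1/4.
Pelagia predeceased; the 1/4 allotted to Pelagia's branch passes to Pelagia's issue by representation.
The 1/4 is divided into 3 equal shares of 1/12 among Ludmila, Mieczyslaw, Grzegorz.
Ludmila is living and takes 1/12.
Mieczyslaw predeceased; the 1/12 allotted to Mieczyslaw's branch passes to Mieczyslaw's issue by representation.
Stanislawa is the sole taker at this level and receives the full 1/12.
Grzegorz is living and takes 1/12.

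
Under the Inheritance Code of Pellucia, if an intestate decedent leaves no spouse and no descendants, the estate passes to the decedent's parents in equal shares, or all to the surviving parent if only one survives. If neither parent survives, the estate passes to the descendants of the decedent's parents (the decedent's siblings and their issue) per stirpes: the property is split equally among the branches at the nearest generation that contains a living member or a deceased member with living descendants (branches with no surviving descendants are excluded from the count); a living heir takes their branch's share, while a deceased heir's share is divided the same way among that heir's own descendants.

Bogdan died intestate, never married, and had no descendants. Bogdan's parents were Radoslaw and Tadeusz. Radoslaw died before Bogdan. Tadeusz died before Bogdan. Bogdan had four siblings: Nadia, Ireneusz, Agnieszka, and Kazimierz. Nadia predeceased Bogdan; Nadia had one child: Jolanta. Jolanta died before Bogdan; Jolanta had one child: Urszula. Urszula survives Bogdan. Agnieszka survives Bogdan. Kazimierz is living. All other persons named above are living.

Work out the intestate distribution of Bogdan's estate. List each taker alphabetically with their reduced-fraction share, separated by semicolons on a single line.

Agnieszka 1/4; Ireneusz 1/4; Kazimierz 1/4; Urszula 1/4

Neither parent survives and there are no descendants, so the estate passes to Bogdan's siblings and their issue per stirpes.
The estate is divided into 4 equal shares of 1/4 among Nadia, Ireneusz, Agnieszka, Kazimierz.
Nadia predeceased; the 1/4 allotted to Nadia's branch passes to Nadia's issue by representation.
Jolanta's line is the sole branch at this level, so the full 1/4 passes to Jolanta's issue by representation.
Urszula is the sole taker at this level and receives the full 1/4.
Ireneusz is living and takes 1/4.
Agnieszka is living and takes 1/4.
Kazimierz is living and takes 1/4.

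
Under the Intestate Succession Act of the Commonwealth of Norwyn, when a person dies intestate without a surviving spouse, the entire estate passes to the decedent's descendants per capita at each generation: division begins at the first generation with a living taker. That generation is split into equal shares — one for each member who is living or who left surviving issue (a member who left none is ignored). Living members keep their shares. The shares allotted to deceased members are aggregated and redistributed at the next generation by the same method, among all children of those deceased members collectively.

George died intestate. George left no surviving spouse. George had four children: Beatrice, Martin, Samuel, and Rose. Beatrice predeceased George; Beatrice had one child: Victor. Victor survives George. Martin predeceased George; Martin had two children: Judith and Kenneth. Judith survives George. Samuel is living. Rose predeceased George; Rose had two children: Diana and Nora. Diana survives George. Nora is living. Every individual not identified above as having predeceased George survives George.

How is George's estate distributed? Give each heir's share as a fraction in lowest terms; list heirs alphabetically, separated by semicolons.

There is no surviving spouse, so the entire estate passes to George's descendants per capita at each generation.
At generation 1 (Beatrice, Martin, Samuel, Rose) there are 4 shares of (1)/4 = 1/4 each.
Living: Samuel — each takes 1/4.
Deceased: Beatrice, Martin, and Rose. Their combined 3/4 is pooled and carried to generation 2.
At generation 2 (Victor, Judith, Kenneth, Diana, Nora) there are 5 shares of (3/4)/5 = 3/20 each.
Living: Victor, Judith, Kenneth, Diana, and Nora — each takes 3/20.

Diana 3/20; Judith 3/20; Kenneth 3/20; Nora 3/20; Samuel 1/4; Victor 3/20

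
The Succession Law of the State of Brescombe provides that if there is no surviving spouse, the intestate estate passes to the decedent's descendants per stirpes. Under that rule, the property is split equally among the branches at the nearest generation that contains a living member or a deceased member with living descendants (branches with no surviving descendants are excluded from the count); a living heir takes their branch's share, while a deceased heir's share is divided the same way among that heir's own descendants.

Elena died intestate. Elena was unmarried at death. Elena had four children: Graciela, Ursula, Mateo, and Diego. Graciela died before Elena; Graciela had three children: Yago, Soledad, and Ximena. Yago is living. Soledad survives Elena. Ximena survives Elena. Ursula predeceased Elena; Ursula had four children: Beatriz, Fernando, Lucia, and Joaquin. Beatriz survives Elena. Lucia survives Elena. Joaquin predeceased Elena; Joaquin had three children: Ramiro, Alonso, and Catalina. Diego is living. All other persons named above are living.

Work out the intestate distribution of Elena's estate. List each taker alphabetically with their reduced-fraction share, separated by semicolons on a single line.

Alonso 1/48; Beatriz 1/16; Catalina 1/48; Diego 1/4; Fernando 1/16; Lucia 1/16; Mateo 1/4; Ramiro 1/48; Soledad 1/12; Ximena 1/12; Yago 1/12

There is no surviving spouse, so the entire estate passes to Elena's descendants per stirpes.
The estate is divided into 4 equal shares of 1/4 among Graciela, Ursula, Mateo, Diego.
Graciela predeceased; the 1/4 allotted to Graciela's branch passes to Graciela's issue by representation.
The 1/4 is divided into 3 equal shares of 1/12 among Yago, Soledad, Ximena.
Yago is living and takes 1/12.
Soledad is living and takes 1/12.
Ximena is living and takes 1/12.
Ursula predeceased; the 1/4 allotted to Ursula's branch passes to Ursula's issue by representation.
The 1/4 is divided into 4 equal shares of 1/16 among Beatriz, Fernando, Lucia, Joaquin.
Beatriz is living and takes 1/16.
Fernando is living and takes 1/16.
Lucia is living and takes 1/16.
Joaquin predeceased; the 1/16 allotted to Joaquin's branch passes to Joaquin's issue by representation.
The 1/16 is divided into 3 equal shares of 1/48 among Ramiro, Alonso, Catalina.
Ramiro is living and takes 1/48.
Alonso is living and takes 1/48.
Catalina is living and takes 1/48.
Mateo is living and takes 1/4.
Diego is living and takes 1/4.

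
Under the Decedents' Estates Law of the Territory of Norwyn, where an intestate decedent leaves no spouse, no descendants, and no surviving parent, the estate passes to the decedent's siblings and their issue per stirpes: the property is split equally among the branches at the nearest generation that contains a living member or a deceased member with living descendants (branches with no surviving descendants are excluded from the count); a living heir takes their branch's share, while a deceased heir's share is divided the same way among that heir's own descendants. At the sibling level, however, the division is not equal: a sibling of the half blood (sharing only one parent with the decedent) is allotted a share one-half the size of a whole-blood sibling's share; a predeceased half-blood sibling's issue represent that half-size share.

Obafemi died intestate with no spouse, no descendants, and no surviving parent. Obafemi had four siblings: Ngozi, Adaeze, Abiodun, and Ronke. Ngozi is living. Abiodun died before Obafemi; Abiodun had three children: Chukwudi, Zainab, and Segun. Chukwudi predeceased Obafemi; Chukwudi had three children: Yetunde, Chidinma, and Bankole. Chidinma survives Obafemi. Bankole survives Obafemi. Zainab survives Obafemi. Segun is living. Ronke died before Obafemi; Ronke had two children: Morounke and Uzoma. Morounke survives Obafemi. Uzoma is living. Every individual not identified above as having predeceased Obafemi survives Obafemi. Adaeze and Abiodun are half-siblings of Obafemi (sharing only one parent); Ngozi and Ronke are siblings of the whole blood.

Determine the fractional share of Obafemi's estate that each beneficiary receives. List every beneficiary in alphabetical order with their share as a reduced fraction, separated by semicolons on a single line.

No spouse, descendants, or parent survives, so the estate passes to Obafemi's siblings per stirpes.
Half-blood siblings count for one-half the weight of whole-blood siblings at the initial division.
Dividing 1 in proportion to weights (total weight 3): Ngozi (weight 1) → 1/3; Adaeze (weight 1/2) → 1/6; Abiodun (weight 1/2) → 1/6; Ronke (weight 1) → 1/3.
Ngozi is living and takes 1/3.
Adaeze is living and takes 1/6.
Abiodun predeceased; the 1/6 allotted to Abiodun's branch passes to Abiodun's issue by representation.
The 1/6 is divided into 3 equal shares of 1/18 among Chukwudi, Zainab, Segun.
Chukwudi predeceased; the 1/18 allotted to Chukwudi's branch passes to Chukwudi's issue by representation.
The 1/18 is divided into 3 equal shares of 1/54 among Yetunde, Chidinma, Bankole.
Yetunde is living and takes 1/54.
Chidinma is living and takes 1/54.
Bankole is living and takes 1/54.
Zainab is living and takes 1/18.
Segun is living and takes 1/18.
Ronke predeceased; the 1/3 allotted to Ronke's branch passes to Ronke's issue by representation.
The 1/3 is divided into 2 equal shares of 1/6 among Morounke, Uzoma.
Morounke is living and takes 1/6.
Uzoma is living and takes 1/6.

Adaeze 1/6; Bankole 1/54; Chidinma 1/54; Morounke 1/6; Ngozi 1/3; Segun 1/18; Uzoma 1/6; Yetunde 1/54; Zainab 1/18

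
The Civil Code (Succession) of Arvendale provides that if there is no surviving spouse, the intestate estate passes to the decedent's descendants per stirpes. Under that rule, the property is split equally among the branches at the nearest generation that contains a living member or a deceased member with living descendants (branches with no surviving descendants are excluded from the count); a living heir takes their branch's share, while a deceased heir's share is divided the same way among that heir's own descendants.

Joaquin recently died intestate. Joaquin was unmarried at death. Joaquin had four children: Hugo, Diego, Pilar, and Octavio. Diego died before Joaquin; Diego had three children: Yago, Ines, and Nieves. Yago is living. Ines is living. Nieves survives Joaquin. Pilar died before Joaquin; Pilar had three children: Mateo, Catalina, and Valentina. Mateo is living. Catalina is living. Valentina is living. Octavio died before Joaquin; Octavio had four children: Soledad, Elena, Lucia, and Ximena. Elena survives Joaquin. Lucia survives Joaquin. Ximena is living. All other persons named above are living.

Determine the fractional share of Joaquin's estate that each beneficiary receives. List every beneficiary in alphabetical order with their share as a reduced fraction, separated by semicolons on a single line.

There is no surviving spouse, so the entire estate passes to Joaquin's descendants per stirpes.
The estate is divided into 4 equal shares of 1/4 among Hugo, Diego, Pilar, Octavio.
Hugo is living and takes 1/4.
Diego predeceased; the 1/4 allotted to Diego's branch passes to Diego's issue by representation.
The 1/4 is divided into 3 equal shares of 1/12 among Yago, Ines, Nieves.
Yago is living and takes 1/12.
Ines is living and takes 1/12.
Nieves is living and takes 1/12.
Pilar predeceased; the 1/4 allotted to Pilar's branch passes to Pilar's issue by representation.
The 1/4 is divided into 3 equal shares of 1/12 among Mateo, Catalina, Valentina.
Mateo is living and takes 1/12.
Catalina is living and takes 1/12.
Valentina is living and takes 1/12.
Octavio predeceased; the 1/4 allotted to Octavio's branch passes to Octavio's issue by representation.
The 1/4 is divided into 4 equal shares of 1/16 among Soledad, Elena, Lucia, Ximena.
Soledad is living and takes 1/16.
Elena is living and takes 1/16.
Lucia is living and takes 1/16.
Ximena is living and takes 1/16.

Catalina 1/12; Elena 1/16; Hugo 1/4; Ines 1/12; Lucia 1/16; Mateo 1/12; Nieves 1/12; Soledad 1/16; Valentina 1/12; Ximena 1/16; Yago 1/12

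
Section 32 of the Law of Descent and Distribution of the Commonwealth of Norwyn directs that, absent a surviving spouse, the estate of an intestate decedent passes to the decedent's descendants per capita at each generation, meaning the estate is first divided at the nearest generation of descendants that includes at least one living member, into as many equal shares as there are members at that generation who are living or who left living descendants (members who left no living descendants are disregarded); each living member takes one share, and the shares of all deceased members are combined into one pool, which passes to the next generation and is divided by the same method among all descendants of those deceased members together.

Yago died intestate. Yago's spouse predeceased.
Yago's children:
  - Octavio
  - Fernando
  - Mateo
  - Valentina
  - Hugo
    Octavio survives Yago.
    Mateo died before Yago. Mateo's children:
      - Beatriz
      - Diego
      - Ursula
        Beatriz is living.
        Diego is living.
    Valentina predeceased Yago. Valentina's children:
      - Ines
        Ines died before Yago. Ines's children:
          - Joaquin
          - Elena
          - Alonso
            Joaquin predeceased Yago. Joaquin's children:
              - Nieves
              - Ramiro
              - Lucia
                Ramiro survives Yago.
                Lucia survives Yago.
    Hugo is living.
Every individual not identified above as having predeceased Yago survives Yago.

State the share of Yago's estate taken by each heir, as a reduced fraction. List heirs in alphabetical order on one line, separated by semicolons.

There is no surviving spouse, so the entire estate passes to Yago's descendants per capita at each generation.
At generation 1 (Octavio, Fernando, Mateo, Valentina, Hugo) there are 5 shares of (1)/5 = 1/5 each.
Living: Octavio, Fernando, and Hugo — each takes 1/5.
Deceased: Mateo and Valentina. Their combined 2/5 is pooled and carried to generation 2.
At generation 2 (Beatriz, Diego, Ursula, Ines) there are 4 shares of (2/5)/4 = 1/10 each.
Living: Beatriz, Diego, and Ursula — each takes 1/10.
Deceased: Ines. That 1/10 share is carried to generation 3.
At generation 3 (Joaquin, Elena, Alonso) there are 3 shares of (1/10)/3 = 1/30 each.
Living: Elena and Alonso — each takes 1/30.
Deceased: Joaquin. That 1/30 share is carried to generation 4.
At generation 4 (Nieves, Ramiro, Lucia) there are 3 shares of (1/30)/3 = 1/90 each.
Living: Nieves, Ramiro, and Lucia — each takes 1/90.

Alonso 1/30; Beatriz 1/10; Diego 1/10; Elena 1/30; Fernando 1/5; Hugo 1/5; Lucia 1/90; Nieves 1/90; Octavio 1/5; Ramiro 1/90; Ursula 1/10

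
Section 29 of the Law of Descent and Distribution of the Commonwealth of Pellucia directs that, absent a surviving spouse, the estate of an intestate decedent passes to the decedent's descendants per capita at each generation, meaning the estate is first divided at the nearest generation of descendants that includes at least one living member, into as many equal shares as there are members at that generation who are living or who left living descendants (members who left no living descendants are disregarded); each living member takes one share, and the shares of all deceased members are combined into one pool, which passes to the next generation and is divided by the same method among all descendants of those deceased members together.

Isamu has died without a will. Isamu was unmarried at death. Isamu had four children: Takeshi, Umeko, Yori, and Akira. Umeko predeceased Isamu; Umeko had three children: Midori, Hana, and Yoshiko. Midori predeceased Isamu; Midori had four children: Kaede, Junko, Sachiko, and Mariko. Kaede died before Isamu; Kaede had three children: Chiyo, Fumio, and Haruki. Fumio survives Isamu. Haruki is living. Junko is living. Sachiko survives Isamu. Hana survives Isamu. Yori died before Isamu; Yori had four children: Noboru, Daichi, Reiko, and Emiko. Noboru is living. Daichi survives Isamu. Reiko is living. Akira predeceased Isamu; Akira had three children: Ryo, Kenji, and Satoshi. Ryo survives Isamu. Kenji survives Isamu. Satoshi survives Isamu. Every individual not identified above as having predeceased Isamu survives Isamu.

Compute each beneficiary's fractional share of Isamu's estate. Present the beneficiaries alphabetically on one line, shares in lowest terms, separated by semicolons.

Chiyo 1/160; Daichi 3/40; Emiko 3/40; Fumio 1/160; Hana 3/40; Haruki 1/160; Junko 3/160; Kenji 3/40; Mariko 3/160; Noboru 3/40; Reiko 3/40; Ryo 3/40; Sachiko 3/160; Satoshi 3/40; Takeshi 1/4; Yoshiko 3/40

There is no surviving spouse, so the entire estate passes to Isamu's descendants per capita at each generation.
At generation 1 (Takeshi, Umeko, Yori, Akira) there are 4 shares of (1)/4 = 1/4 each.
Living: Takeshi — each takes 1/4.
Deceased: Umeko, Yori, and Akira. Their combined 3/4 is pooled and carried to generation 2.
At generation 2 (Midori, Hana, Yoshiko, Noboru, Daichi, Reiko, Emiko, Ryo, Kenji, Satoshi) there are 10 shares of (3/4)/10 = 3/40 each.
Living: Hana, Yoshiko, Noboru, Daichi, Reiko, Emiko, Ryo, Kenji, and Satoshi — each takes 3/40.
Deceased: Midori. That 3/40 share is carried to generation 3.
At generation 3 (Kaede, Junko, Sachiko, Mariko) there are 4 shares of (3/40)/4 = 3/160 each.
Living: Junko, Sachiko, and Mariko — each takes 3/160.
Deceased: Kaede. That 3/160 share is carried to generation 4.
At generation 4 (Chiyo, Fumio, Haruki) there are 3 shares of (3/160)/3 = 1/160 each.
Living: Chiyo, Fumio, and Haruki — each takes 1/160.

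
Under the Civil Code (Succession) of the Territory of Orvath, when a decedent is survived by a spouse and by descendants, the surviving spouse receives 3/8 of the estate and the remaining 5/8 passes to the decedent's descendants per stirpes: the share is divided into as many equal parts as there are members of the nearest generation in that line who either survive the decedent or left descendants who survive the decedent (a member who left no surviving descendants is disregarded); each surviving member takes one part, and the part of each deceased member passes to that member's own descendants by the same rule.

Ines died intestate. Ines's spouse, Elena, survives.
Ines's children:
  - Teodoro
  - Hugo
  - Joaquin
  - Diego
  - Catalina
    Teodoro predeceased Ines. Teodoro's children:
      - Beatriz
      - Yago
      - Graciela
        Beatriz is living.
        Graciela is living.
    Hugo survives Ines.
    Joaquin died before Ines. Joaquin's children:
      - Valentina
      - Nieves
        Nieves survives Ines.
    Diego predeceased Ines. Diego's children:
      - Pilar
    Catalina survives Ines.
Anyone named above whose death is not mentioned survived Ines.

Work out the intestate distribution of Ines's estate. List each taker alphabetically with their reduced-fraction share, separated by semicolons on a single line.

Elena, as surviving spouse, takes 3/8.
The remaining 5/8 passes to Ines's descendants per stirpes.
The 5/8 is divided into 5 equal shares of 1/8 among Teodoro, Hugo, Joaquin, Diego, Catalina.
Teodoro predeceased; the 1/8 allotted to Teodoro's branch passes to Teodoro's issue by representation.
The 1/8 is divided into 3 equal shares of 1/24 among Beatriz, Yago, Graciela.
Beatriz is living and takes 1/24.
Yago is living and takes 1/24.
Graciela is living and takes 1/24.
Hugo is living and takes 1/8.
Joaquin predeceased; the 1/8 allotted to Joaquin's branch passes to Joaquin's issue by representation.
The 1/8 is divided into 2 equal shares of 1/16 among Valentina, Nieves.
Valentina is living and takes 1/16.
Nieves is living and takes 1/16.
Diego predeceased; the 1/8 allotted to Diego's branch passes to Diego's issue by representation.
Pilar is the sole taker at this level and receives the full 1/8.
Catalina is living and takes 1/8.

Beatriz 1/24; Catalina 1/8; Elena 3/8; Graciela 1/24; Hugo 1/8; Nieves 1/16; Pilar 1/8; Valentina 1/16; Yago 1/24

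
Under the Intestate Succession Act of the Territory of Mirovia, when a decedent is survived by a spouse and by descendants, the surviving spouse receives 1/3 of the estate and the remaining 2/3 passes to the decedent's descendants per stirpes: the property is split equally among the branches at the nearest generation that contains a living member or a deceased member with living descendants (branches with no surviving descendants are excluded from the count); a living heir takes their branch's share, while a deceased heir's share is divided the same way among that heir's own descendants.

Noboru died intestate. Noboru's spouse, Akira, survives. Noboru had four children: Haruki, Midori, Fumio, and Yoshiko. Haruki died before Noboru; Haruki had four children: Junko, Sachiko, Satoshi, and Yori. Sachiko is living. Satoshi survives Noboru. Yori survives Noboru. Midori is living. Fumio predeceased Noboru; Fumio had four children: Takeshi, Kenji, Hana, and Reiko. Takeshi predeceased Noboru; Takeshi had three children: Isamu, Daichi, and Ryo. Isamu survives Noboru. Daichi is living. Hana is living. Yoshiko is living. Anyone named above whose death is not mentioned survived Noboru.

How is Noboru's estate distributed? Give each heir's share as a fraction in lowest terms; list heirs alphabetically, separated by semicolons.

Akira 1/3; Daichi 1/72; Hana 1/24; Isamu 1/72; Junko 1/24; Kenji 1/24; Midori 1/6; Reiko 1/24; Ryo 1/72; Sachiko 1/24; Satoshi 1/24; Yori 1/24; Yoshiko 1/6

Akira, as surviving spouse, takes 1/3.
The remaining 2/3 passes to Noboru's descendants per stirpes.
The 2/3 is divided into 4 equal shares of 1/6 among Haruki, Midori, Fumio, Yoshiko.
Haruki predeceased; the 1/6 allotted to Haruki's branch passes to Haruki's issue by representation.
The 1/6 is divided into 4 equal shares of 1/24 among Junko, Sachiko, Satoshi, Yori.
Junko is living and takes 1/24.
Sachiko is living and takes 1/24.
Satoshi is living and takes 1/24.
Yori is living and takes 1/24.
Midori is living and takes 1/6.
Fumio predeceased; the 1/6 allotted to Fumio's branch passes to Fumio's issue by representation.
The 1/6 is divided into 4 equal shares of 1/24 among Takeshi, Kenji, Hana, Reiko.
Takeshi predeceased; the 1/24 allotted to Takeshi's branch passes to Takeshi's issue by representation.
The 1/24 is divided into 3 equal shares of 1/72 among Isamu, Daichi, Ryo.
Isamu is living and takes 1/72.
Daichi is living and takes 1/72.
Ryo is living and takes 1/72.
Kenji is living and takes 1/24.
Hana is living and takes 1/24.
Reiko is living and takes 1/24.
Yoshiko is living and takes 1/6.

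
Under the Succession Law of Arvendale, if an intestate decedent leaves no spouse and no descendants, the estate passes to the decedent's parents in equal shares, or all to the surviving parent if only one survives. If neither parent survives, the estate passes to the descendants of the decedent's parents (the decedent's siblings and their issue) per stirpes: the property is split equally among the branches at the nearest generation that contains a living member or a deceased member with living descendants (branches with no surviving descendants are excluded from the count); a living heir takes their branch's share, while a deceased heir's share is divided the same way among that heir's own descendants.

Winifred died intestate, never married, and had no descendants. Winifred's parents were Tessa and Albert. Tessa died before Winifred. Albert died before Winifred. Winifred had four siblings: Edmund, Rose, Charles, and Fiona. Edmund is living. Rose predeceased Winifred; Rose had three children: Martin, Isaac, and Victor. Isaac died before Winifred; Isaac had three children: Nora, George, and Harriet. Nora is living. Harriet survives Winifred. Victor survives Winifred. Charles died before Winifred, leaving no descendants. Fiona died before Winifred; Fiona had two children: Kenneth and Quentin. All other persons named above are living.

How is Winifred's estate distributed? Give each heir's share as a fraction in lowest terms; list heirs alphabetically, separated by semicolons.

Edmund 1/3; George 1/27; Harriet 1/27; Kenneth 1/6; Martin 1/9; Nora 1/27; Quentin 1/6; Victor 1/9

Neither parent survives and there are no descendants, so the estate passes to Winifred's siblings and their issue per stirpes.
Charles left no surviving issue, so that branch lapses and is disregarded.
The estate is divided into 3 equal shares of 1/3 among Edmund, Rose, Fiona.
Edmund is living and takes 1/3.
Rose predeceased; the 1/3 allotted to Rose's branch passes to Rose's issue by representation.
The 1/3 is divided into 3 equal shares of 1/9 among Martin, Isaac, Victor.
Martin is living and takes 1/9.
Isaac predeceased; the 1/9 allotted to Isaac's branch passes to Isaac's issue by representation.
The 1/9 is divided into 3 equal shares of 1/27 among Nora, George, Harriet.
Nora is living and takes 1/27.
George is living and takes 1/27.
Harriet is living and takes 1/27.
Victor is living and takes 1/9.
Fiona predeceased; the 1/3 allotted to Fiona's branch passes to Fiona's issue by representation.
The 1/3 is divided into 2 equal shares of 1/6 among Kenneth, Quentin.
Kenneth is living and takes 1/6.
Quentin is living and takes 1/6.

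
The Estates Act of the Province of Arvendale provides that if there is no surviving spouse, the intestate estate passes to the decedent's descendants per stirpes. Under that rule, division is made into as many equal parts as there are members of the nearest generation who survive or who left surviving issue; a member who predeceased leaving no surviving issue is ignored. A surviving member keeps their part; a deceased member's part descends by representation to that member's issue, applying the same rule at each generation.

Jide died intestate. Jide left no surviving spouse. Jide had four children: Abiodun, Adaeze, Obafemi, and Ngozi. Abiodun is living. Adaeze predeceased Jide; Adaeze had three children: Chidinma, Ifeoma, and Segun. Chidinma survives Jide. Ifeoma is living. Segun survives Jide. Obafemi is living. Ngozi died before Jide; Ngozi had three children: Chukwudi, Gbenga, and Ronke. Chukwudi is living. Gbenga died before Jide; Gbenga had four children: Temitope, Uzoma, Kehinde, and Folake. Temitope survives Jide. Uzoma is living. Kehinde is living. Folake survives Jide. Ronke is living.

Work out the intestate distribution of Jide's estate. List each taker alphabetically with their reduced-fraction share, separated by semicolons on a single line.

Abiodun 1/4; Chidinma 1/12; Chukwudi 1/12; Folake 1/48; Ifeoma 1/12; Kehinde 1/48; Obafemi 1/4; Ronke 1/12; Segun 1/12; Temitope 1/48; Uzoma 1/48

There is no surviving spouse, so the entire estate passes to Jide's descendants per stirpes.
The estate is divided into 4 equal shares of 1/4 among Abiodun, Adaeze, Obafemi, Ngozi.
Abiodun is living and takes 1/4.
Adaeze predeceased; the 1/4 allotted to Adaeze's branch passes to Adaeze's issue by representation.
The 1/4 is divided into 3 equal shares of 1/12 among Chidinma, Ifeoma, Segun.
Chidinma is living and takes 1/12.
Ifeoma is living and takes 1/12.
Segun is living and takes 1/12.
Obafemi is living and takes 1/4.
Ngozi predeceased; the 1/4 allotted to Ngozi's branch passes to Ngozi's issue by representation.
The 1/4 is divided into 3 equal shares of 1/12 among Chukwudi, Gbenga, Ronke.
Chukwudi is living and takes 1/12.
Gbenga predeceased; the 1/12 allotted to Gbenga's branch passes to Gbenga's issue by representation.
The 1/12 is divided into 4 equal shares of 1/48 among Temitope, Uzoma, Kehinde, Folake.
Temitope is living and takes 1/48.
Uzoma is living and takes 1/48.
Kehinde is living and takes 1/48.
Folake is living and takes 1/48.
Ronke is living and takes 1/12.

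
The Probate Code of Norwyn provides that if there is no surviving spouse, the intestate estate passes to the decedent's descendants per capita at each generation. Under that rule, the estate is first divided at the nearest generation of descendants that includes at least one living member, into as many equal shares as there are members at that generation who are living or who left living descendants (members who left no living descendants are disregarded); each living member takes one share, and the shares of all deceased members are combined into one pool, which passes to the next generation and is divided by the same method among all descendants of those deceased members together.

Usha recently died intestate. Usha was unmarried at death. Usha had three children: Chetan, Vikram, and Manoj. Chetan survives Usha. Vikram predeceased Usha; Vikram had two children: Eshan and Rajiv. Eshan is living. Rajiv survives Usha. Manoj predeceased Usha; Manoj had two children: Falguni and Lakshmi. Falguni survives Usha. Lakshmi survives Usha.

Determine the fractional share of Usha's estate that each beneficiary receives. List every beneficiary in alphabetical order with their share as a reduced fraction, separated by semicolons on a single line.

Chetan 1/3; Eshan 1/6; Falguni 1/6; Lakshmi 1/6; Rajiv 1/6

There is no surviving spouse, so the entire estate passes to Usha's descendants per capita at each generation.
At generation 1 (Chetan, Vikram, Manoj) there are 3 shares of (1)/3 = 1/3 each.
Living: Chetan — each takes 1/3.
Deceased: Vikram and Manoj. Their combined 2/3 is pooled and carried to generation 2.
At generation 2 (Eshan, Rajiv, Falguni, Lakshmi) there are 4 shares of (2/3)/4 = 1/6 each.
Living: Eshan, Rajiv, Falguni, and Lakshmi — each takes 1/6.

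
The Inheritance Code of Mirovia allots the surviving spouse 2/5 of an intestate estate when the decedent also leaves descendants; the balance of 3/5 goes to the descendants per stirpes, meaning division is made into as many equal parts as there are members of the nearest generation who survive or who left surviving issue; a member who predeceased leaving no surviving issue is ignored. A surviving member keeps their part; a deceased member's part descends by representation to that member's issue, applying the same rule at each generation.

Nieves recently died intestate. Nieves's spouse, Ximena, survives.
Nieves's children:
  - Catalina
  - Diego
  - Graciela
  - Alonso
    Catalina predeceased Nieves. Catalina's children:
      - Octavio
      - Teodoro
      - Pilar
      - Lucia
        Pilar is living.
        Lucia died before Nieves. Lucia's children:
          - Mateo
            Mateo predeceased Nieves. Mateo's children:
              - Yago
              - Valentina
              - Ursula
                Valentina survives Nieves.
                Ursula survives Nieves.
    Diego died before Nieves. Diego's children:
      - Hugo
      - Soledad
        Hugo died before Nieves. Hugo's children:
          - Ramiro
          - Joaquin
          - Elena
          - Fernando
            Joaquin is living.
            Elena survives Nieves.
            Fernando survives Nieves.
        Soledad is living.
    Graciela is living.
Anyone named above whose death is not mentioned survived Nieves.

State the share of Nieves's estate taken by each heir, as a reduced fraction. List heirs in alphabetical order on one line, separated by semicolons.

Ximena, as surviving spouse, takes 2/5.
The remaining 3/5 passes to Nieves's descendants per stirpes.
The 3/5 is divided into 4 equal shares of 3/20 among Catalina, Diego, Graciela, Alonso.
Catalina predeceased; the 3/20 allotted to Catalina's branch passes to Catalina's issue by representation.
The 3/20 is divided into 4 equal shares of 3/80 among Octavio, Teodoro, Pilar, Lucia.
Octavio is living and takes 3/80.
Teodoro is living and takes 3/80.
Pilar is living and takes 3/80.
Lucia predeceased; the 3/80 allotted to Lucia's branch passes to Lucia's issue by representation.
Mateo's line is the sole branch at this level, so the full 3/80 passes to Mateo's issue by representation.
The 3/80 is divided into 3 equal shares of 1/80 among Yago, Valentina, Ursula.
Yago is living and takes 1/80.
Valentina is living and takes 1/80.
Ursula is living and takes 1/80.
Diego predeceased; the 3/20 allotted to Diego's branch passes to Diego's issue by representation.
The 3/20 is divided into 2 equal shares of 3/40 among Hugo, Soledad.
Hugo predeceased; the 3/40 allotted to Hugo's branch passes to Hugo's issue by representation.
The 3/40 is divided into 4 equal shares of 3/160 among Ramiro, Joaquin, Elena, Fernando.
Ramiro is living and takes 3/160.
Joaquin is living and takes 3/160.
Elena is living and takes 3/160.
Fernando is living and takes 3/160.
Soledad is living and takes 3/40.
Graciela is living and takes 3/20.
Alonso is living and takes 3/20.

Alonso 3/20; Elena 3/160; Fernando 3/160; Graciela 3/20; Joaquin 3/160; Octavio 3/80; Pilar 3/80; Ramiro 3/160; Soledad 3/40; Teodoro 3/80; Ursula 1/80; Valentina 1/80; Ximena 2/5; Yago 1/80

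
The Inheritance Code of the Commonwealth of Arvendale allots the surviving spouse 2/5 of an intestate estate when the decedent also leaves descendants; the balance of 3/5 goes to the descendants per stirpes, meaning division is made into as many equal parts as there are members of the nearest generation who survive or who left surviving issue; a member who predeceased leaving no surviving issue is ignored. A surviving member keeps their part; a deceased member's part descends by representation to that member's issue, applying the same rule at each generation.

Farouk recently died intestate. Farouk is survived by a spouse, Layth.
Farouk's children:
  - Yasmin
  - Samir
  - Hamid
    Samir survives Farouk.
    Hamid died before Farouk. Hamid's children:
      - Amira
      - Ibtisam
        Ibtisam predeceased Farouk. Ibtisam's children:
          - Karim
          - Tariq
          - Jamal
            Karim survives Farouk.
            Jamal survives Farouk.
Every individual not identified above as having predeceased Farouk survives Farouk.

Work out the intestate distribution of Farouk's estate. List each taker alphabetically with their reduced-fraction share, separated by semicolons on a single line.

Amira 1/10; Jamal 1/30; Karim 1/30; Layth 2/5; Samir 1/5; Tariq 1/30; Yasmin 1/5

Layth, as surviving spouse, takes 2/5.
The remaining 3/5 passes to Farouk's descendants per stirpes.
The 3/5 is divided into 3 equal shares of 1/5 among Yasmin, Samir, Hamid.
Yasmin is living and takes 1/5.
Samir is living and takes 1/5.
Hamid predeceased; the 1/5 allotted to Hamid's branch passes to Hamid's issue by representation.
The 1/5 is divided into 2 equal shares of 1/10 among Amira, Ibtisam.
Amira is living and takes 1/10.
Ibtisam predeceased; the 1/10 allotted to Ibtisam's branch passes to Ibtisam's issue by representation.
The 1/10 is divided into 3 equal shares of 1/30 among Karim, Tariq, Jamal.
Karim is living and takes 1/30.
Tariq is living and takes 1/30.
Jamal is living and takes 1/30.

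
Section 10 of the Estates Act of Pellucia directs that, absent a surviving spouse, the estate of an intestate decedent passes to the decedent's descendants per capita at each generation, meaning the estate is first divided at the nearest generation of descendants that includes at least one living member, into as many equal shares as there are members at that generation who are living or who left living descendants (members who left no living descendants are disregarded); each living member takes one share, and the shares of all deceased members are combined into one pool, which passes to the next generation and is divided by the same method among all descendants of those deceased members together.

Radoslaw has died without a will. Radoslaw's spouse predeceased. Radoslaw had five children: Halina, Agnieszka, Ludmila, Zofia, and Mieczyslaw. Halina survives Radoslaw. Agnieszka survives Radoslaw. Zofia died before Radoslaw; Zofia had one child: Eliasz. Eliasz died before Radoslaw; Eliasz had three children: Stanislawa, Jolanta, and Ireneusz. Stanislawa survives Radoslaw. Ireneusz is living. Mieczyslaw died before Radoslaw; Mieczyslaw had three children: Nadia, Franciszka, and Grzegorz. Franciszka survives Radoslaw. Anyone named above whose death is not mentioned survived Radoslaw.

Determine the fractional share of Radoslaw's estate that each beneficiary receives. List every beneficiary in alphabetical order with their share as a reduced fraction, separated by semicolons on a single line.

There is no surviving spouse, so the entire estate passes to Radoslaw's descendants per capita at each generation.
At generation 1 (Halina, Agnieszka, Ludmila, Zofia, Mieczyslaw) there are 5 shares of (1)/5 = 1/5 each.
Living: Halina, Agnieszka, and Ludmila — each takes 1/5.
Deceased: Zofia and Mieczyslaw. Their combined 2/5 is pooled and carried to generation 2.
At generation 2 (Eliasz, Nadia, Franciszka, Grzegorz) there are 4 shares of (2/5)/4 = 1/10 each.
Living: Nadia, Franciszka, and Grzegorz — each takes 1/10.
Deceased: Eliasz. That 1/10 share is carried to generation 3.
At generation 3 (Stanislawa, Jolanta, Ireneusz) there are 3 shares of (1/10)/3 = 1/30 each.
Living: Stanislawa, Jolanta, and Ireneusz — each takes 1/30.

Agnieszka 1/5; Franciszka 1/10; Grzegorz 1/10; Halina 1/5; Ireneusz 1/30; Jolanta 1/30; Ludmila 1/5; Nadia 1/10; Stanislawa 1/30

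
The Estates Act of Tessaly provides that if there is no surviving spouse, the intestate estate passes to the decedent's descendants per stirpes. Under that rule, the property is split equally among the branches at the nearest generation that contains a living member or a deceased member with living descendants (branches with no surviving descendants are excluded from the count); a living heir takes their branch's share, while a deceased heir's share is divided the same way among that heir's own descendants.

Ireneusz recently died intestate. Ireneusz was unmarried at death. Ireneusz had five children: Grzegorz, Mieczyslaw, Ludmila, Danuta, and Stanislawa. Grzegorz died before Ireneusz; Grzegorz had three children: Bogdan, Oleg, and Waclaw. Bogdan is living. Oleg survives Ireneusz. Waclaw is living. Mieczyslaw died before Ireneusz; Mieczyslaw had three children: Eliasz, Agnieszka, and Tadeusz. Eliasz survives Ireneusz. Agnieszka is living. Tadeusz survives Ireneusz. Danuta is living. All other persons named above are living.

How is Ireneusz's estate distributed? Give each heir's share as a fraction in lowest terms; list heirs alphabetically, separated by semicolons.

Agnieszka 1/15; Bogdan 1/15; Danuta 1/5; Eliasz 1/15; Ludmila 1/5; Oleg 1/15; Stanislawa 1/5; Tadeusz 1/15; Waclaw 1/15

There is no surviving spouse, so the entire estate passes to Ireneusz's descendants per stirpes.
The estate is divided into 5 equal shares of 1/5 among Grzegorz, Mieczyslaw, Ludmila, Danuta, Stanislawa.
Grzegorz predeceased; the 1/5 allotted to Grzegorz's branch passes to Grzegorz's issue by representation.
The 1/5 is divided into 3 equal shares of 1/15 among Bogdan, Oleg, Waclaw.
Bogdan is living and takes 1/15.
Oleg is living and takes 1/15.
Waclaw is living and takes 1/15.
Mieczyslaw predeceased; the 1/5 allotted to Mieczyslaw's branch passes to Mieczyslaw's issue by representation.
The 1/5 is divided into 3 equal shares of 1/15 among Eliasz, Agnieszka, Tadeusz.
Eliasz is living and takes 1/15.
Agnieszka is living and takes 1/15.
Tadeusz is living and takes 1/15.
Ludmila is living and takes 1/5.
Danuta is living and takes 1/5.
Stanislawa is living and takes 1/5.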